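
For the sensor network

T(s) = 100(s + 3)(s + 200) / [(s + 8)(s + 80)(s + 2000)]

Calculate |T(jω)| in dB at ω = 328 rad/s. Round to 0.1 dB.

At s = jω = j328:
zero (s+3): 3 + j328 → |·| = √(3²+328²) = √107593 ≈ 328.01, ∠ = arctan(328/3) ≈ 89.48°
zero (s+200): 200 + j328 → |·| = √(200²+328²) = √147584 ≈ 384.17, ∠ = arctan(328/200) ≈ 58.63°
pole (s+8): 8 + j328 → |·| = √(8²+328²) = √107648 ≈ 328.1, ∠ = arctan(328/8) ≈ 88.60°
pole (s+80): 80 + j328 → |·| = √(80²+328²) = √113984 ≈ 337.62, ∠ = arctan(328/80) ≈ 76.29°
pole (s+2000): 2000 + j328 → |·| = √(2000²+328²) = √4107584 ≈ 2026.7, ∠ = arctan(328/2000) ≈ 9.31°
|T| = 100 · 1.2601e+05 / 2.245e+08 ≈ 0.056129
Gain = 20 log₁₀(0.056129) ≈ -25.02 dB

-25.0 dB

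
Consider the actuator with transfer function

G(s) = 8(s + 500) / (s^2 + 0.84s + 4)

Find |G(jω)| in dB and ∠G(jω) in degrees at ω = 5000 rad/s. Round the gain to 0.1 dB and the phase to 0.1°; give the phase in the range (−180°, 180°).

-55.9 dB, -95.7°

At s = jω = j5000:
zero (s+500): 500 + j5000 → |·| = √(500²+5000²) = √25250000 ≈ 5024.9, ∠ = arctan(5000/500) ≈ 84.29°
quadratic: (j5000)² + 0.84·j5000 + 4 = -24999996 + j4200 → |·| ≈ 2.5e+07, ∠ ≈ 179.99°
|G| = 8 · 5024.9 / 2.5e+07 ≈ 0.001608
Gain = 20 log₁₀(0.001608) ≈ -55.87 dB
∠G = 84.29° − 179.99° = -95.70°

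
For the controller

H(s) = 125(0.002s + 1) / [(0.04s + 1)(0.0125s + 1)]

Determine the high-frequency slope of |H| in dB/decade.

Each pole contributes −20 dB/decade at high frequency; each zero contributes +20 dB/decade.
Net: 1 zero(s) − 2 pole(s) → -20 dB/decade.

-20 dB/decade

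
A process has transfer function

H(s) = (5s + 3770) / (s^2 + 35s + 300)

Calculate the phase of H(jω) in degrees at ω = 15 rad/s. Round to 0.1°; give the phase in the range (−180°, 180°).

-80.7°

Substitute s = j15:
Numerator: 5(j15) + 3770 = 3770 + j75
Denominator: (j15)^2 + 35(j15) + 300 = 75 + j525
|N| = √(3770² + 75²) ≈ 3770.7, ∠N ≈ 1.14°
|D| = √(75² + 525²) ≈ 530.33, ∠D ≈ 81.87°
∠H = 1.14° − 81.87° = -80.73°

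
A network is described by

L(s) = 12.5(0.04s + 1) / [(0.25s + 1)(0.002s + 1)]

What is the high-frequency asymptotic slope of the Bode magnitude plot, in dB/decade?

-20 dB/decade

Each pole contributes −20 dB/decade at high frequency; each zero contributes +20 dB/decade.
Net: 1 zero(s) − 2 pole(s) → -20 dB/decade.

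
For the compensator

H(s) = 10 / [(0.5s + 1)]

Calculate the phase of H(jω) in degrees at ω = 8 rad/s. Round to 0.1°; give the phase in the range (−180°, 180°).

-76.0°

At ω = 8 rad/s:
pole (1 + j8·0.5) = 1 + j4 → |·| ≈ 4.1231, ∠ ≈ 75.96°
∠H = (0°) − (75.96°) = -75.96°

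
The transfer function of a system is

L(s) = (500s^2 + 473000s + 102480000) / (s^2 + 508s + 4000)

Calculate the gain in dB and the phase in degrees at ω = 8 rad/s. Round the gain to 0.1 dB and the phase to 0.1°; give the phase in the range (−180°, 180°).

Substitute s = j8:
Numerator: 500(j8)^2 + 473000(j8) + 102480000 = 102448000 + j3784000
Denominator: (j8)^2 + 508(j8) + 4000 = 3936 + j4064
|N| = √(102448000² + 3784000²) ≈ 1.0252e+08, ∠N ≈ 2.12°
|D| = √(3936² + 4064²) ≈ 5657.6, ∠D ≈ 45.92°
|L| = 1.0252e+08 / 5657.6 ≈ 18121
Gain = 20 log₁₀(18121) ≈ 85.16 dB
∠L = 2.12° − 45.92° = -43.80°

85.2 dB, -43.8°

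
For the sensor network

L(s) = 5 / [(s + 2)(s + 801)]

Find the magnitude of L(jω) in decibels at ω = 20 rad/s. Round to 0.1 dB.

-70.2 dB

At s = jω = j20:
pole (s+2): 2 + j20 → |·| = √(2²+20²) = √404 ≈ 20.1, ∠ = arctan(20/2) ≈ 84.29°
pole (s+801): 801 + j20 → |·| = √(801²+20²) = √642001 ≈ 801.25, ∠ = arctan(20/801) ≈ 1.43°
|L| = 5 / 16105 ≈ 0.00031046
Gain = 20 log₁₀(0.00031046) ≈ -70.16 dB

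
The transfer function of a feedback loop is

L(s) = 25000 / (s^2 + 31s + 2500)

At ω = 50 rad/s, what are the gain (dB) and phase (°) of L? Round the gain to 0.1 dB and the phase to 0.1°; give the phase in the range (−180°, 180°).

24.2 dB, -90.0°

At s = jω = j50:
quadratic: (j50)² + 31·j50 + 2500 = 0 + j1550 → |·| ≈ 1550, ∠ ≈ 90.00°
|L| = 25000 / 1550 ≈ 16.129
Gain = 20 log₁₀(16.129) ≈ 24.15 dB
∠L = 0.00° − 90.00° = -90.00°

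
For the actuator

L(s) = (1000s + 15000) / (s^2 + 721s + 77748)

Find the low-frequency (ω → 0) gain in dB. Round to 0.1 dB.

-14.3 dB

L(0) = 15000 / 77748 ≈ 0.19293
20 log₁₀(0.19293) ≈ -14.29 dB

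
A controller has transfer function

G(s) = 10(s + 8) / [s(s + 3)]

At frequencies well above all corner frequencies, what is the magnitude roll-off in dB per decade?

-20 dB/decade

Each pole contributes −20 dB/decade at high frequency; each zero contributes +20 dB/decade.
Net: 1 zero(s) − 2 pole(s) → -20 dB/decade.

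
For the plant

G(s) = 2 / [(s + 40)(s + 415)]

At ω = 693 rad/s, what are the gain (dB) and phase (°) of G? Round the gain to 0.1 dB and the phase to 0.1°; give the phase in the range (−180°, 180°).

-109.0 dB, -145.8°

At s = jω = j693:
pole (s+40): 40 + j693 → |·| = √(40²+693²) = √481849 ≈ 694.15, ∠ = arctan(693/40) ≈ 86.70°
pole (s+415): 415 + j693 → |·| = √(415²+693²) = √652474 ≈ 807.76, ∠ = arctan(693/415) ≈ 59.08°
|G| = 2 / 5.6071e+05 ≈ 3.5669e-06
Gain = 20 log₁₀(3.5669e-06) ≈ -108.95 dB
∠G = 0.00° − 145.78° = -145.78°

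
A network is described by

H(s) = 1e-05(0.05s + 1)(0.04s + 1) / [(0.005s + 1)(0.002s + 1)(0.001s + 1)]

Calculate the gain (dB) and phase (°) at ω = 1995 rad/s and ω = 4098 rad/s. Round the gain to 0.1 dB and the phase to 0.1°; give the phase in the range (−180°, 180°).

ω = 1995: -61.3 dB, -44.9°; ω = 4098: -66.6 dB, -67.2°

At ω = 1995 rad/s:
zero (1 + j1995·0.05) = 1 + j99.75 → |·| ≈ 99.755, ∠ ≈ 89.43°
zero (1 + j1995·0.04) = 1 + j79.8 → |·| ≈ 79.806, ∠ ≈ 89.28°
pole (1 + j1995·0.005) = 1 + j9.975 → |·| ≈ 10.025, ∠ ≈ 84.28°
pole (1 + j1995·0.002) = 1 + j3.99 → |·| ≈ 4.1134, ∠ ≈ 75.93°
pole (1 + j1995·0.001) = 1 + j1.995 → |·| ≈ 2.2316, ∠ ≈ 63.38°
|H| = 1e-05 · 99.755 · 79.806 / (10.025 · 4.1134 · 2.2316) ≈ 0.0008651
Gain = 20 log₁₀(0.0008651) ≈ -61.26 dB
∠H = (89.43° + 89.28°) − (84.28° + 75.93° + 63.38°) = -44.88°

At ω = 4098 rad/s:
zero (1 + j4098·0.05) = 1 + j204.9 → |·| ≈ 204.9, ∠ ≈ 89.72°
zero (1 + j4098·0.04) = 1 + j163.92 → |·| ≈ 163.92, ∠ ≈ 89.65°
pole (1 + j4098·0.005) = 1 + j20.49 → |·| ≈ 20.514, ∠ ≈ 87.21°
pole (1 + j4098·0.002) = 1 + j8.196 → |·| ≈ 8.2568, ∠ ≈ 83.04°
pole (1 + j4098·0.001) = 1 + j4.098 → |·| ≈ 4.2182, ∠ ≈ 76.29°
|H| = 1e-05 · 204.9 · 163.92 / (20.514 · 8.2568 · 4.2182) ≈ 0.00047009
Gain = 20 log₁₀(0.00047009) ≈ -66.56 dB
∠H = (89.72° + 89.65°) − (87.21° + 83.04° + 76.29°) = -67.17°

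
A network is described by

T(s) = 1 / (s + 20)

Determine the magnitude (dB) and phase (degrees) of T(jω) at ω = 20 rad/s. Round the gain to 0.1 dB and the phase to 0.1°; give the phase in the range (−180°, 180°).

-29.0 dB, -45.0°

Substitute s = j20:
Numerator: 1 = 1 + j0
Denominator: (j20) + 20 = 20 + j20
|N| = √(1² + 0²) ≈ 1, ∠N ≈ 0.00°
|D| = √(20² + 20²) ≈ 28.284, ∠D ≈ 45.00°
|T| = 1 / 28.284 ≈ 0.035356
Gain = 20 log₁₀(0.035356) ≈ -29.03 dB
∠T = 0.00° − 45.00° = -45.00°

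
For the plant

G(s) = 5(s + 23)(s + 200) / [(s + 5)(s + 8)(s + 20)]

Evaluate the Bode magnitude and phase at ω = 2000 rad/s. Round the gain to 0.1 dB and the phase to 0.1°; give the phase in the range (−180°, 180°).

-52.0 dB, -95.4°

At s = jω = j2000:
zero (s+23): 23 + j2000 → |·| = √(23²+2000²) = √4000529 ≈ 2000.1, ∠ = arctan(2000/23) ≈ 89.34°
zero (s+200): 200 + j2000 → |·| = √(200²+2000²) = √4040000 ≈ 2010, ∠ = arctan(2000/200) ≈ 84.29°
pole (s+5): 5 + j2000 → |·| = √(5²+2000²) = √4000025 ≈ 2000, ∠ = arctan(2000/5) ≈ 89.86°
pole (s+8): 8 + j2000 → |·| = √(8²+2000²) = √4000064 ≈ 2000, ∠ = arctan(2000/8) ≈ 89.77°
pole (s+20): 20 + j2000 → |·| = √(20²+2000²) = √4000400 ≈ 2000.1, ∠ = arctan(2000/20) ≈ 89.43°
|G| = 5 · 4.0202e+06 / 8.0004e+09 ≈ 0.0025125
Gain = 20 log₁₀(0.0025125) ≈ -52.00 dB
∠G = 173.63° − 269.06° = -95.43°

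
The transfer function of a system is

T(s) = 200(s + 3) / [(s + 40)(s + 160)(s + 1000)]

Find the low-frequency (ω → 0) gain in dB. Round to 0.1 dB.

-80.6 dB

T(0) = 200·3 / (40·160·1000) = 9.375e-05
20 log₁₀(9.375e-05) ≈ -80.56 dB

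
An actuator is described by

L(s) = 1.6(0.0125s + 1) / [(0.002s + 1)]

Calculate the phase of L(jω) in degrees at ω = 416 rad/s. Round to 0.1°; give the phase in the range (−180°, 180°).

At ω = 416 rad/s:
zero (1 + j416·0.0125) = 1 + j5.2 → |·| ≈ 5.2953, ∠ ≈ 79.11°
pole (1 + j416·0.002) = 1 + j0.832 → |·| ≈ 1.3009, ∠ ≈ 39.76°
∠L = (79.11°) − (39.76°) = 39.35°

39.4°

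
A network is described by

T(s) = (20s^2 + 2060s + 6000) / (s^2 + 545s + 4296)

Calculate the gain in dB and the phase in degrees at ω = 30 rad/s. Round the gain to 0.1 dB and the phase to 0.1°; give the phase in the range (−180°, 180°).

11.5 dB, 22.7°

Substitute s = j30:
Numerator: 20(j30)^2 + 2060(j30) + 6000 = -12000 + j61800
Denominator: (j30)^2 + 545(j30) + 4296 = 3396 + j16350
|N| = √(12000² + 61800²) ≈ 62954, ∠N ≈ 100.99°
|D| = √(3396² + 16350²) ≈ 16699, ∠D ≈ 78.27°
|T| = 62954 / 16699 ≈ 3.7699
Gain = 20 log₁₀(3.7699) ≈ 11.53 dB
∠T = 100.99° − 78.27° = 22.72°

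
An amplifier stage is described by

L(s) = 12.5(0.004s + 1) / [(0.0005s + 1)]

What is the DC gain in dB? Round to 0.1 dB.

L(0) = 12.5 · 1 / 1 = 12.5
20 log₁₀(12.5) ≈ 21.94 dB

21.9 dB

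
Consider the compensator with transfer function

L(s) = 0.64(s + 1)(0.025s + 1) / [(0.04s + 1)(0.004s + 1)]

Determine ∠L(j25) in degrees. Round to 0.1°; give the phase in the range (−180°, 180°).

At ω = 25 rad/s:
zero (1 + j25·1) = 1 + j25 → |·| ≈ 25.02, ∠ ≈ 87.71°
zero (1 + j25·0.025) = 1 + j0.625 → |·| ≈ 1.1792, ∠ ≈ 32.01°
pole (1 + j25·0.04) = 1 + j1 → |·| ≈ 1.4142, ∠ ≈ 45.00°
pole (1 + j25·0.004) = 1 + j0.1 → |·| ≈ 1.005, ∠ ≈ 5.71°
∠L = (87.71° + 32.01°) − (45.00° + 5.71°) = 69.01°

69.0°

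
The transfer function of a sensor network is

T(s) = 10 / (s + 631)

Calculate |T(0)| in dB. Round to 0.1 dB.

T(0) = 10 / 631 ≈ 0.015848
20 log₁₀(0.015848) ≈ -36.00 dB

-36.0 dB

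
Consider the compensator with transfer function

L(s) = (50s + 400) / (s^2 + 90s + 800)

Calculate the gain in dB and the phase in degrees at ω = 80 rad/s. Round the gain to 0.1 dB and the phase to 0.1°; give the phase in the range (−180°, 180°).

Substitute s = j80:
Numerator: 50(j80) + 400 = 400 + j4000
Denominator: (j80)^2 + 90(j80) + 800 = -5600 + j7200
|N| = √(400² + 4000²) ≈ 4020, ∠N ≈ 84.29°
|D| = √(5600² + 7200²) ≈ 9121.4, ∠D ≈ 127.87°
|L| = 4020 / 9121.4 ≈ 0.44072
Gain = 20 log₁₀(0.44072) ≈ -7.12 dB
∠L = 84.29° − 127.87° = -43.58°

-7.1 dB, -43.6°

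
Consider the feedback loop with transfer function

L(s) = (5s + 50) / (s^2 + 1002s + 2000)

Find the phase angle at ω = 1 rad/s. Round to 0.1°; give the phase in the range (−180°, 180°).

Substitute s = j1:
Numerator: 5(j1) + 50 = 50 + j5
Denominator: (j1)^2 + 1002(j1) + 2000 = 1999 + j1002
|N| = √(50² + 5²) ≈ 50.249, ∠N ≈ 5.71°
|D| = √(1999² + 1002²) ≈ 2236.1, ∠D ≈ 26.62°
∠L = 5.71° − 26.62° = -20.91°

-20.9°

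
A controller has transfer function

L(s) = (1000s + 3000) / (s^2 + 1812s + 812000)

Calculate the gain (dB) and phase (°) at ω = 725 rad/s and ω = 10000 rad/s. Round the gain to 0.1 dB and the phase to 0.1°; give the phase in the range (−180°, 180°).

ω = 725: -5.4 dB, 12.1°; ω = 10000: -20.1 dB, -79.7°

Substitute s = j725:
Numerator: 1000(j725) + 3000 = 3000 + j725000
Denominator: (j725)^2 + 1812(j725) + 812000 = 286375 + j1313700
|N| = √(3000² + 725000²) ≈ 7.2501e+05, ∠N ≈ 89.76°
|D| = √(286375² + 1313700²) ≈ 1.3446e+06, ∠D ≈ 77.70°
|L| = 7.2501e+05 / 1.3446e+06 ≈ 0.5392
Gain = 20 log₁₀(0.5392) ≈ -5.37 dB
∠L = 89.76° − 77.70° = 12.06°

Substitute s = j10000:
Numerator: 1000(j10000) + 3000 = 3000 + j10000000
Denominator: (j10000)^2 + 1812(j10000) + 812000 = -99188000 + j18120000
|N| = √(3000² + 10000000²) ≈ 1e+07, ∠N ≈ 89.98°
|D| = √(99188000² + 18120000²) ≈ 1.0083e+08, ∠D ≈ 169.65°
|L| = 1e+07 / 1.0083e+08 ≈ 0.099177
Gain = 20 log₁₀(0.099177) ≈ -20.07 dB
∠L = 89.98° − 169.65° = -79.67°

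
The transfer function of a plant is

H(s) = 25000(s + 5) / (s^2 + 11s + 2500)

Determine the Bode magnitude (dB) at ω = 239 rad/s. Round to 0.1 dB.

At s = jω = j239:
zero (s+5): 5 + j239 → |·| = √(5²+239²) = √57146 ≈ 239.05, ∠ = arctan(239/5) ≈ 88.80°
quadratic: (j239)² + 11·j239 + 2500 = -54621 + j2629 → |·| ≈ 54684, ∠ ≈ 177.24°
|H| = 25000 · 239.05 / 54684 ≈ 109.29
Gain = 20 log₁₀(109.29) ≈ 40.77 dB

40.8 dB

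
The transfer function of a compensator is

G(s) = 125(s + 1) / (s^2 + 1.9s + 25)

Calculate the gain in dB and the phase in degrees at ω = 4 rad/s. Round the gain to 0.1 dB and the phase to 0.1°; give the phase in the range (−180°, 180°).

At s = jω = j4:
zero (s+1): 1 + j4 → |·| = √(1²+4²) = √17 ≈ 4.1231, ∠ = arctan(4/1) ≈ 75.96°
quadratic: (j4)² + 1.9·j4 + 25 = 9 + j7.6 → |·| ≈ 11.78, ∠ ≈ 40.18°
|G| = 125 · 4.1231 / 11.78 ≈ 43.751
Gain = 20 log₁₀(43.751) ≈ 32.82 dB
∠G = 75.96° − 40.18° = 35.78°

32.8 dB, 35.8°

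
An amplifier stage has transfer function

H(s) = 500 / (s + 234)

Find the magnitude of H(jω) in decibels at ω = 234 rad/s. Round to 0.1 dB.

At s = jω = j234:
pole (s+234): 234 + j234 → |·| = √(234²+234²) = √109512 ≈ 330.93, ∠ = arctan(234/234) ≈ 45.00°
|H| = 500 / 330.93 ≈ 1.5109
Gain = 20 log₁₀(1.5109) ≈ 3.58 dB

3.6 dB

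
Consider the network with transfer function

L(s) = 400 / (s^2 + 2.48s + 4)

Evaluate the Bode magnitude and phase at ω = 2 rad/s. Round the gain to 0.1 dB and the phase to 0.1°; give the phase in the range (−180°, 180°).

38.1 dB, -90.0°

At s = jω = j2:
quadratic: (j2)² + 2.48·j2 + 4 = 0 + j4.96 → |·| ≈ 4.96, ∠ ≈ 90.00°
|L| = 400 / 4.96 ≈ 80.645
Gain = 20 log₁₀(80.645) ≈ 38.13 dB
∠L = 0.00° − 90.00° = -90.00°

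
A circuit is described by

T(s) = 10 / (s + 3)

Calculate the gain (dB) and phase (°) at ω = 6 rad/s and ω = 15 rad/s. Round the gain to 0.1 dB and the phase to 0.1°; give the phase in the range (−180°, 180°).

ω = 6: 3.5 dB, -63.4°; ω = 15: -3.7 dB, -78.7°

At s = jω = j6:
pole (s+3): 3 + j6 → |·| = √(3²+6²) = √45 ≈ 6.7082, ∠ = arctan(6/3) ≈ 63.43°
|T| = 10 / 6.7082 ≈ 1.4907
Gain = 20 log₁₀(1.4907) ≈ 3.47 dB
∠T = 0.00° − 63.43° = -63.43°

At s = jω = j15:
pole (s+3): 3 + j15 → |·| = √(3²+15²) = √234 ≈ 15.297, ∠ = arctan(15/3) ≈ 78.69°
|T| = 10 / 15.297 ≈ 0.65372
Gain = 20 log₁₀(0.65372) ≈ -3.69 dB
∠T = 0.00° − 78.69° = -78.69°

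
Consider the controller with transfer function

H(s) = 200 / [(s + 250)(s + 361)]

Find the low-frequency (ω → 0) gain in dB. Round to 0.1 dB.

H(0) = 200 / (250·361) ≈ 0.0022161
20 log₁₀(0.0022161) ≈ -53.09 dB

-53.1 dB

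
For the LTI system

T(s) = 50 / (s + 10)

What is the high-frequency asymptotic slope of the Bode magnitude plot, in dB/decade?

Each pole contributes −20 dB/decade at high frequency; each zero contributes +20 dB/decade.
Net: 0 zero(s) − 1 pole(s) → -20 dB/decade.

-20 dB/decade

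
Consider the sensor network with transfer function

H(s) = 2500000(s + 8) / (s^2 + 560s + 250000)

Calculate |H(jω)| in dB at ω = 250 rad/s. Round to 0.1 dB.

At s = jω = j250:
zero (s+8): 8 + j250 → |·| = √(8²+250²) = √62564 ≈ 250.13, ∠ = arctan(250/8) ≈ 88.17°
quadratic: (j250)² + 560·j250 + 250000 = 187500 + j140000 → |·| ≈ 2.34e+05, ∠ ≈ 36.75°
|H| = 2500000 · 250.13 / 2.34e+05 ≈ 2672.3
Gain = 20 log₁₀(2672.3) ≈ 68.54 dB

68.5 dB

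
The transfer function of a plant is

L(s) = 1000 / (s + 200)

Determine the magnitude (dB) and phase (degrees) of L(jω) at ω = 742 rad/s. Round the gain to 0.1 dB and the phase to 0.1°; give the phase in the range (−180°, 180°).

Substitute s = j742:
Numerator: 1000 = 1000 + j0
Denominator: (j742) + 200 = 200 + j742
|N| = √(1000² + 0²) ≈ 1000, ∠N ≈ 0.00°
|D| = √(200² + 742²) ≈ 768.48, ∠D ≈ 74.91°
|L| = 1000 / 768.48 ≈ 1.3013
Gain = 20 log₁₀(1.3013) ≈ 2.29 dB
∠L = 0.00° − 74.91° = -74.91°

2.3 dB, -74.9°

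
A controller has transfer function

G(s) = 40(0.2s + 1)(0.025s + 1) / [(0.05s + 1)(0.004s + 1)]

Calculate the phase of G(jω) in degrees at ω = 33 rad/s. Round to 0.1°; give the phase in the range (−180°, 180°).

54.6°

At ω = 33 rad/s:
zero (1 + j33·0.2) = 1 + j6.6 → |·| ≈ 6.6753, ∠ ≈ 81.38°
zero (1 + j33·0.025) = 1 + j0.825 → |·| ≈ 1.2964, ∠ ≈ 39.52°
pole (1 + j33·0.05) = 1 + j1.65 → |·| ≈ 1.9294, ∠ ≈ 58.78°
pole (1 + j33·0.004) = 1 + j0.132 → |·| ≈ 1.0087, ∠ ≈ 7.52°
∠G = (81.38° + 39.52°) − (58.78° + 7.52°) = 54.60°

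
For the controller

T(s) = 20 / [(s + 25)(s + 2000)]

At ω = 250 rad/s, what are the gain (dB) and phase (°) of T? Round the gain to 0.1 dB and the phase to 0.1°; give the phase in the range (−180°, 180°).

At s = jω = j250:
pole (s+25): 25 + j250 → |·| = √(25²+250²) = √63125 ≈ 251.25, ∠ = arctan(250/25) ≈ 84.29°
pole (s+2000): 2000 + j250 → |·| = √(2000²+250²) = √4062500 ≈ 2015.6, ∠ = arctan(250/2000) ≈ 7.13°
|T| = 20 / 5.0642e+05 ≈ 3.9493e-05
Gain = 20 log₁₀(3.9493e-05) ≈ -88.07 dB
∠T = 0.00° − 91.42° = -91.42°

-88.1 dB, -91.4°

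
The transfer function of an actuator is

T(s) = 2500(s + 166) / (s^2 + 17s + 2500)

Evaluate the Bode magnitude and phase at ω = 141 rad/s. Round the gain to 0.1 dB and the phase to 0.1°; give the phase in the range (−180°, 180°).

At s = jω = j141:
zero (s+166): 166 + j141 → |·| = √(166²+141²) = √47437 ≈ 217.8, ∠ = arctan(141/166) ≈ 40.34°
quadratic: (j141)² + 17·j141 + 2500 = -17381 + j2397 → |·| ≈ 17546, ∠ ≈ 172.15°
|T| = 2500 · 217.8 / 17546 ≈ 31.033
Gain = 20 log₁₀(31.033) ≈ 29.84 dB
∠T = 40.34° − 172.15° = -131.81°

29.8 dB, -131.8°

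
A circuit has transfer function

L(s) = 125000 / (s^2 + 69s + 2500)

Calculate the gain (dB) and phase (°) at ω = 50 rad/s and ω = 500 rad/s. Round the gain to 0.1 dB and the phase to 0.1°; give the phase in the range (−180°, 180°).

ω = 50: 31.2 dB, -90.0°; ω = 500: -6.0 dB, -172.1°

At s = jω = j50:
quadratic: (j50)² + 69·j50 + 2500 = 0 + j3450 → |·| ≈ 3450, ∠ ≈ 90.00°
|L| = 125000 / 3450 ≈ 36.232
Gain = 20 log₁₀(36.232) ≈ 31.18 dB
∠L = 0.00° − 90.00° = -90.00°

At s = jω = j500:
quadratic: (j500)² + 69·j500 + 2500 = -247500 + j34500 → |·| ≈ 2.4989e+05, ∠ ≈ 172.06°
|L| = 125000 / 2.4989e+05 ≈ 0.50022
Gain = 20 log₁₀(0.50022) ≈ -6.02 dB
∠L = 0.00° − 172.06° = -172.06°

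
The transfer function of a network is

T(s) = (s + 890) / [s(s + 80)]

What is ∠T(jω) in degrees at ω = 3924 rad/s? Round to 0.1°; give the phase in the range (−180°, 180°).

-101.6°

At s = jω = j3924:
zero (s+890): 890 + j3924 → |·| = √(890²+3924²) = √16189876 ≈ 4023.7, ∠ = arctan(3924/890) ≈ 77.22°
pole (s+80): 80 + j3924 → |·| = √(80²+3924²) = √15404176 ≈ 3924.8, ∠ = arctan(3924/80) ≈ 88.83°
pole at origin: |s| = 3924, ∠ = 90.00° (in denominator)
∠T = 77.22° − 178.83° = -101.61°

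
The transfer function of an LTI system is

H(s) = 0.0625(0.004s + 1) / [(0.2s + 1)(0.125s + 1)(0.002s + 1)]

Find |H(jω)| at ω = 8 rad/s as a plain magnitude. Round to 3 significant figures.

0.0234

At ω = 8 rad/s:
zero (1 + j8·0.004) = 1 + j0.032 → |·| ≈ 1.0005, ∠ ≈ 1.83°
pole (1 + j8·0.2) = 1 + j1.6 → |·| ≈ 1.8868, ∠ ≈ 57.99°
pole (1 + j8·0.125) = 1 + j1 → |·| ≈ 1.4142, ∠ ≈ 45.00°
pole (1 + j8·0.002) = 1 + j0.016 → |·| ≈ 1.0001, ∠ ≈ 0.92°
|H| = 0.0625 · 1.0005 / (1.8868 · 1.4142 · 1.0001) ≈ 0.023432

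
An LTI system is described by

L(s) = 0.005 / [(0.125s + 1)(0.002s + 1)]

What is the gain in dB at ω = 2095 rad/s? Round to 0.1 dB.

At ω = 2095 rad/s:
pole (1 + j2095·0.125) = 1 + j261.875 → |·| ≈ 261.88, ∠ ≈ 89.78°
pole (1 + j2095·0.002) = 1 + j4.19 → |·| ≈ 4.3077, ∠ ≈ 76.58°
|L| = 0.005 · 1 / (261.88 · 4.3077) ≈ 4.4322e-06
Gain = 20 log₁₀(4.4322e-06) ≈ -107.07 dB

-107.1 dB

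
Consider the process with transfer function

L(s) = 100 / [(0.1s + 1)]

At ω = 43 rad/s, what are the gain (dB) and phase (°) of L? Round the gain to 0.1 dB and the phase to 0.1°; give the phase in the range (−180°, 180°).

At ω = 43 rad/s:
pole (1 + j43·0.1) = 1 + j4.3 → |·| ≈ 4.4147, ∠ ≈ 76.91°
|L| = 100 · 1 / (4.4147) ≈ 22.652
Gain = 20 log₁₀(22.652) ≈ 27.10 dB
∠L = (0°) − (76.91°) = -76.91°

27.1 dB, -76.9°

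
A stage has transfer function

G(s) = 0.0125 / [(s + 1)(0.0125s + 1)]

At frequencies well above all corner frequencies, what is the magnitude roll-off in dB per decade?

-40 dB/decade

Each pole contributes −20 dB/decade at high frequency; each zero contributes +20 dB/decade.
Net: 0 zero(s) − 2 pole(s) → -40 dB/decade.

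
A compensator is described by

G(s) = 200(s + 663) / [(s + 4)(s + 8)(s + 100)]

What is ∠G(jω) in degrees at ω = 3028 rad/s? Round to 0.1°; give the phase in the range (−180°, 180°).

169.8°

At s = jω = j3028:
zero (s+663): 663 + j3028 → |·| = √(663²+3028²) = √9608353 ≈ 3099.7, ∠ = arctan(3028/663) ≈ 77.65°
pole (s+4): 4 + j3028 → |·| = √(4²+3028²) = √9168800 ≈ 3028, ∠ = arctan(3028/4) ≈ 89.92°
pole (s+8): 8 + j3028 → |·| = √(8²+3028²) = √9168848 ≈ 3028, ∠ = arctan(3028/8) ≈ 89.85°
pole (s+100): 100 + j3028 → |·| = √(100²+3028²) = √9178784 ≈ 3029.7, ∠ = arctan(3028/100) ≈ 88.11°
∠G = 77.65° − 267.88° = -190.23° ≡ 169.77° (principal value)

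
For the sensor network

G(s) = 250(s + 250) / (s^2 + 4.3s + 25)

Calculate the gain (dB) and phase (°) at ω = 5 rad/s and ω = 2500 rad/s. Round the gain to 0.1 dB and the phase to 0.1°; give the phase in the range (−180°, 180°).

At s = jω = j5:
zero (s+250): 250 + j5 → |·| = √(250²+5²) = √62525 ≈ 250.05, ∠ = arctan(5/250) ≈ 1.15°
quadratic: (j5)² + 4.3·j5 + 25 = 0 + j21.5 → |·| ≈ 21.5, ∠ ≈ 90.00°
|G| = 250 · 250.05 / 21.5 ≈ 2907.6
Gain = 20 log₁₀(2907.6) ≈ 69.27 dB
∠G = 1.15° − 90.00° = -88.85°

At s = jω = j2500:
zero (s+250): 250 + j2500 → |·| = √(250²+2500²) = √6312500 ≈ 2512.5, ∠ = arctan(2500/250) ≈ 84.29°
quadratic: (j2500)² + 4.3·j2500 + 25 = -6249975 + j10750 → |·| ≈ 6.25e+06, ∠ ≈ 179.90°
|G| = 250 · 2512.5 / 6.25e+06 ≈ 0.1005
Gain = 20 log₁₀(0.1005) ≈ -19.96 dB
∠G = 84.29° − 179.90° = -95.61°

ω = 5: 69.3 dB, -88.9°; ω = 2500: -20.0 dB, -95.6°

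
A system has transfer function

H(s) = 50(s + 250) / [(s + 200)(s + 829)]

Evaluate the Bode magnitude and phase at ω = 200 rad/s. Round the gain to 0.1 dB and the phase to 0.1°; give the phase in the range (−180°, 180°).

At s = jω = j200:
zero (s+250): 250 + j200 → |·| = √(250²+200²) = √102500 ≈ 320.16, ∠ = arctan(200/250) ≈ 38.66°
pole (s+200): 200 + j200 → |·| = √(200²+200²) = √80000 ≈ 282.84, ∠ = arctan(200/200) ≈ 45.00°
pole (s+829): 829 + j200 → |·| = √(829²+200²) = √727241 ≈ 852.78, ∠ = arctan(200/829) ≈ 13.56°
|H| = 50 · 320.16 / 2.412e+05 ≈ 0.066368
Gain = 20 log₁₀(0.066368) ≈ -23.56 dB
∠H = 38.66° − 58.56° = -19.90°

-23.6 dB, -19.9°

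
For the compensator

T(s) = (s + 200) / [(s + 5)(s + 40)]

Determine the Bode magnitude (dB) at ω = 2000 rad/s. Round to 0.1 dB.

At s = jω = j2000:
zero (s+200): 200 + j2000 → |·| = √(200²+2000²) = √4040000 ≈ 2010, ∠ = arctan(2000/200) ≈ 84.29°
pole (s+5): 5 + j2000 → |·| = √(5²+2000²) = √4000025 ≈ 2000, ∠ = arctan(2000/5) ≈ 89.86°
pole (s+40): 40 + j2000 → |·| = √(40²+2000²) = √4001600 ≈ 2000.4, ∠ = arctan(2000/40) ≈ 88.85°
|T| = 1 · 2010 / 4.0008e+06 ≈ 0.0005024
Gain = 20 log₁₀(0.0005024) ≈ -65.98 dB

-66.0 dB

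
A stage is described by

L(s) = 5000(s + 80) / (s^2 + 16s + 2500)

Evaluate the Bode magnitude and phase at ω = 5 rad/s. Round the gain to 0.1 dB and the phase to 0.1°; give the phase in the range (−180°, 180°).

At s = jω = j5:
zero (s+80): 80 + j5 → |·| = √(80²+5²) = √6425 ≈ 80.156, ∠ = arctan(5/80) ≈ 3.58°
quadratic: (j5)² + 16·j5 + 2500 = 2475 + j80 → |·| ≈ 2476.3, ∠ ≈ 1.85°
|L| = 5000 · 80.156 / 2476.3 ≈ 161.85
Gain = 20 log₁₀(161.85) ≈ 44.18 dB
∠L = 3.58° − 1.85° = 1.73°

44.2 dB, 1.7°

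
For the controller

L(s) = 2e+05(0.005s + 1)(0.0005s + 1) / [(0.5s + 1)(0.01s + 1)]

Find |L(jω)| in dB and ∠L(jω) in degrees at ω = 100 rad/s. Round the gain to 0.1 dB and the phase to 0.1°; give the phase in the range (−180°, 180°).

At ω = 100 rad/s:
zero (1 + j100·0.005) = 1 + j0.5 → |·| ≈ 1.118, ∠ ≈ 26.57°
zero (1 + j100·0.0005) = 1 + j0.05 → |·| ≈ 1.0012, ∠ ≈ 2.86°
pole (1 + j100·0.5) = 1 + j50 → |·| ≈ 50.01, ∠ ≈ 88.85°
pole (1 + j100·0.01) = 1 + j1 → |·| ≈ 1.4142, ∠ ≈ 45.00°
|L| = 2e+05 · 1.118 · 1.0012 / (50.01 · 1.4142) ≈ 3165.4
Gain = 20 log₁₀(3165.4) ≈ 70.01 dB
∠L = (26.57° + 2.86°) − (88.85° + 45.00°) = -104.42°

70.0 dB, -104.4°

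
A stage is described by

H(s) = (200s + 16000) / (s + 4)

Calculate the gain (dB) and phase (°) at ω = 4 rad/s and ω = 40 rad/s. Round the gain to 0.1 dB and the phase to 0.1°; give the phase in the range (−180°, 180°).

Substitute s = j4:
Numerator: 200(j4) + 16000 = 16000 + j800
Denominator: (j4) + 4 = 4 + j4
|N| = √(16000² + 800²) ≈ 16020, ∠N ≈ 2.86°
|D| = √(4² + 4²) ≈ 5.6569, ∠D ≈ 45.00°
|H| = 16020 / 5.6569 ≈ 2831.9
Gain = 20 log₁₀(2831.9) ≈ 69.04 dB
∠H = 2.86° − 45.00° = -42.14°

Substitute s = j40:
Numerator: 200(j40) + 16000 = 16000 + j8000
Denominator: (j40) + 4 = 4 + j40
|N| = √(16000² + 8000²) ≈ 17889, ∠N ≈ 26.57°
|D| = √(4² + 40²) ≈ 40.2, ∠D ≈ 84.29°
|H| = 17889 / 40.2 ≈ 445
Gain = 20 log₁₀(445) ≈ 52.97 dB
∠H = 26.57° − 84.29° = -57.72°

ω = 4: 69.0 dB, -42.1°; ω = 40: 53.0 dB, -57.7°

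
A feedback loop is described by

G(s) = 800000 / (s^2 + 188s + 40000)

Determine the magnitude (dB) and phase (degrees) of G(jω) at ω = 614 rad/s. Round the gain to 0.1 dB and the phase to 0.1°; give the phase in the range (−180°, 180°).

At s = jω = j614:
quadratic: (j614)² + 188·j614 + 40000 = -336996 + j115432 → |·| ≈ 3.5622e+05, ∠ ≈ 161.09°
|G| = 800000 / 3.5622e+05 ≈ 2.2458
Gain = 20 log₁₀(2.2458) ≈ 7.03 dB
∠G = 0.00° − 161.09° = -161.09°

7.0 dB, -161.1°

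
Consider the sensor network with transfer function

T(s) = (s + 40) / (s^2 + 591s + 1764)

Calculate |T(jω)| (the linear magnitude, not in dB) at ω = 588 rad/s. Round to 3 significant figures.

0.00121

Substitute s = j588:
Numerator: (j588) + 40 = 40 + j588
Denominator: (j588)^2 + 591(j588) + 1764 = -343980 + j347508
|N| = √(40² + 588²) ≈ 589.36, ∠N ≈ 86.11°
|D| = √(343980² + 347508²) ≈ 4.8896e+05, ∠D ≈ 134.71°
|T| = 589.36 / 4.8896e+05 ≈ 0.0012053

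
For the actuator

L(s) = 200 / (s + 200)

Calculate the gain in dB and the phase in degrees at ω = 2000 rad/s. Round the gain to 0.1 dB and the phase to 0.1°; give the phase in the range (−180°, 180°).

At s = jω = j2000:
pole (s+200): 200 + j2000 → |·| = √(200²+2000²) = √4040000 ≈ 2010, ∠ = arctan(2000/200) ≈ 84.29°
|L| = 200 / 2010 ≈ 0.099502
Gain = 20 log₁₀(0.099502) ≈ -20.04 dB
∠L = 0.00° − 84.29° = -84.29°

-20.0 dB, -84.3°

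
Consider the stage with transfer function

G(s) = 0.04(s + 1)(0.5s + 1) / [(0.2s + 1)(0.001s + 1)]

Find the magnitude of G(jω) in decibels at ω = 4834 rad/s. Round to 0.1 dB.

At ω = 4834 rad/s:
zero (1 + j4834·1) = 1 + j4834 → |·| ≈ 4834, ∠ ≈ 89.99°
zero (1 + j4834·0.5) = 1 + j2417 → |·| ≈ 2417, ∠ ≈ 89.98°
pole (1 + j4834·0.2) = 1 + j966.8 → |·| ≈ 966.8, ∠ ≈ 89.94°
pole (1 + j4834·0.001) = 1 + j4.834 → |·| ≈ 4.9364, ∠ ≈ 78.31°
|G| = 0.04 · 4834 · 2417 / (966.8 · 4.9364) ≈ 97.926
Gain = 20 log₁₀(97.926) ≈ 39.82 dB

39.8 dB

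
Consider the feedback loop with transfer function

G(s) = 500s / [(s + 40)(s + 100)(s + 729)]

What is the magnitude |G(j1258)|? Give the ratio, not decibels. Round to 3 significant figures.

0.000272

At s = jω = j1258:
zero at origin: s = j1258 → |·| = 1258, ∠ = 90.00°
pole (s+40): 40 + j1258 → |·| = √(40²+1258²) = √1584164 ≈ 1258.6, ∠ = arctan(1258/40) ≈ 88.18°
pole (s+100): 100 + j1258 → |·| = √(100²+1258²) = √1592564 ≈ 1262, ∠ = arctan(1258/100) ≈ 85.46°
pole (s+729): 729 + j1258 → |·| = √(729²+1258²) = √2114005 ≈ 1454, ∠ = arctan(1258/729) ≈ 59.91°
|G| = 500 · 1258 / 2.3095e+09 ≈ 0.00027235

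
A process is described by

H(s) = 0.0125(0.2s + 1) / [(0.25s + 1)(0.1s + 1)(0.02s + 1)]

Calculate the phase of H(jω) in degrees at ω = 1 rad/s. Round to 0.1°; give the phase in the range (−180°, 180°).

-9.6°

At ω = 1 rad/s:
zero (1 + j1·0.2) = 1 + j0.2 → |·| ≈ 1.0198, ∠ ≈ 11.31°
pole (1 + j1·0.25) = 1 + j0.25 → |·| ≈ 1.0308, ∠ ≈ 14.04°
pole (1 + j1·0.1) = 1 + j0.1 → |·| ≈ 1.005, ∠ ≈ 5.71°
pole (1 + j1·0.02) = 1 + j0.02 → |·| ≈ 1.0002, ∠ ≈ 1.15°
∠H = (11.31°) − (14.04° + 5.71° + 1.15°) = -9.59°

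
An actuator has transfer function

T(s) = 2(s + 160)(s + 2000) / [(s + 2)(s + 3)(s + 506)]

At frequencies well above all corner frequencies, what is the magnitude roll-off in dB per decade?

Each pole contributes −20 dB/decade at high frequency; each zero contributes +20 dB/decade.
Net: 2 zero(s) − 3 pole(s) → -20 dB/decade.

-20 dB/decade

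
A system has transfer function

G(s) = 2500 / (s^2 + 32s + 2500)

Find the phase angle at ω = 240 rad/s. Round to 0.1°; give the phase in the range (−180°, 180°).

At s = jω = j240:
quadratic: (j240)² + 32·j240 + 2500 = -55100 + j7680 → |·| ≈ 55633, ∠ ≈ 172.07°
∠G = 0.00° − 172.07° = -172.07°

-172.1°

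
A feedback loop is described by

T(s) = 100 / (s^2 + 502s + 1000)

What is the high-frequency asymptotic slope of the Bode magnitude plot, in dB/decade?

Each pole contributes −20 dB/decade at high frequency; each zero contributes +20 dB/decade.
Net: 0 zero(s) − 2 pole(s) → -40 dB/decade.

-40 dB/decade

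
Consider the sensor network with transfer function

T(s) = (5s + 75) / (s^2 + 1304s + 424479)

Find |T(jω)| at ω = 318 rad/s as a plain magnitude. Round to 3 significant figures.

0.00303

Substitute s = j318:
Numerator: 5(j318) + 75 = 75 + j1590
Denominator: (j318)^2 + 1304(j318) + 424479 = 323355 + j414672
|N| = √(75² + 1590²) ≈ 1591.8, ∠N ≈ 87.30°
|D| = √(323355² + 414672²) ≈ 5.2584e+05, ∠D ≈ 52.05°
|T| = 1591.8 / 5.2584e+05 ≈ 0.0030272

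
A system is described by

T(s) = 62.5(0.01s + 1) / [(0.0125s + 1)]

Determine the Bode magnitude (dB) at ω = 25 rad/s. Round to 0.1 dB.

35.8 dB

At ω = 25 rad/s:
zero (1 + j25·0.01) = 1 + j0.25 → |·| ≈ 1.0308, ∠ ≈ 14.04°
pole (1 + j25·0.0125) = 1 + j0.3125 → |·| ≈ 1.0477, ∠ ≈ 17.35°
|T| = 62.5 · 1.0308 / (1.0477) ≈ 61.492
Gain = 20 log₁₀(61.492) ≈ 35.78 dB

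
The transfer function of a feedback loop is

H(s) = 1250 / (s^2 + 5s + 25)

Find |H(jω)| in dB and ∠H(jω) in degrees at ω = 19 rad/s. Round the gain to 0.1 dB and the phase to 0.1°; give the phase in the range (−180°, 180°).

11.1 dB, -164.2°

At s = jω = j19:
quadratic: (j19)² + 5·j19 + 25 = -336 + j95 → |·| ≈ 349.17, ∠ ≈ 164.21°
|H| = 1250 / 349.17 ≈ 3.5799
Gain = 20 log₁₀(3.5799) ≈ 11.08 dB
∠H = 0.00° − 164.21° = -164.21°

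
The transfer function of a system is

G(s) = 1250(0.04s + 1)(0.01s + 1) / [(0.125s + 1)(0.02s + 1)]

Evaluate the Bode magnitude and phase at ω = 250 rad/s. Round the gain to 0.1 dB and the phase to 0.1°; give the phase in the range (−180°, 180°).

At ω = 250 rad/s:
zero (1 + j250·0.04) = 1 + j10 → |·| ≈ 10.05, ∠ ≈ 84.29°
zero (1 + j250·0.01) = 1 + j2.5 → |·| ≈ 2.6926, ∠ ≈ 68.20°
pole (1 + j250·0.125) = 1 + j31.25 → |·| ≈ 31.266, ∠ ≈ 88.17°
pole (1 + j250·0.02) = 1 + j5 → |·| ≈ 5.099, ∠ ≈ 78.69°
|G| = 1250 · 10.05 · 2.6926 / (31.266 · 5.099) ≈ 212.17
Gain = 20 log₁₀(212.17) ≈ 46.53 dB
∠G = (84.29° + 68.20°) − (88.17° + 78.69°) = -14.37°

46.5 dB, -14.4°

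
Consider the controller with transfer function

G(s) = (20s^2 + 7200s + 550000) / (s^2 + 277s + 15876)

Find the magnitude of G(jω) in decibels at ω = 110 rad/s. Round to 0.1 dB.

28.8 dB

Substitute s = j110:
Numerator: 20(j110)^2 + 7200(j110) + 550000 = 308000 + j792000
Denominator: (j110)^2 + 277(j110) + 15876 = 3776 + j30470
|N| = √(308000² + 792000²) ≈ 8.4978e+05, ∠N ≈ 68.75°
|D| = √(3776² + 30470²) ≈ 30703, ∠D ≈ 82.94°
|G| = 8.4978e+05 / 30703 ≈ 27.677
Gain = 20 log₁₀(27.677) ≈ 28.84 dB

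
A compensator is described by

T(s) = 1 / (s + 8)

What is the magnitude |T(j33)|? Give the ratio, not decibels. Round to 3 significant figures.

Substitute s = j33:
Numerator: 1 = 1 + j0
Denominator: (j33) + 8 = 8 + j33
|N| = √(1² + 0²) ≈ 1, ∠N ≈ 0.00°
|D| = √(8² + 33²) ≈ 33.956, ∠D ≈ 76.37°
|T| = 1 / 33.956 ≈ 0.02945

0.0295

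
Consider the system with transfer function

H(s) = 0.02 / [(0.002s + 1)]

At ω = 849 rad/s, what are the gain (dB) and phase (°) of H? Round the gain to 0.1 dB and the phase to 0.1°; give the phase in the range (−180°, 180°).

At ω = 849 rad/s:
pole (1 + j849·0.002) = 1 + j1.698 → |·| ≈ 1.9706, ∠ ≈ 59.50°
|H| = 0.02 · 1 / (1.9706) ≈ 0.010149
Gain = 20 log₁₀(0.010149) ≈ -39.87 dB
∠H = (0°) − (59.50°) = -59.50°

-39.9 dB, -59.5°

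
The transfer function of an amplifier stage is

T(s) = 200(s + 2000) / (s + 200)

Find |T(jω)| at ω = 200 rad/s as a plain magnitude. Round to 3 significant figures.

1.42e+03

At s = jω = j200:
zero (s+2000): 2000 + j200 → |·| = √(2000²+200²) = √4040000 ≈ 2010, ∠ = arctan(200/2000) ≈ 5.71°
pole (s+200): 200 + j200 → |·| = √(200²+200²) = √80000 ≈ 282.84, ∠ = arctan(200/200) ≈ 45.00°
|T| = 200 · 2010 / 282.84 ≈ 1421.3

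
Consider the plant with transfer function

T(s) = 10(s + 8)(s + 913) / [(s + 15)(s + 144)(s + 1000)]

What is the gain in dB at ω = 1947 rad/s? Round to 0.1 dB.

At s = jω = j1947:
zero (s+8): 8 + j1947 → |·| = √(8²+1947²) = √3790873 ≈ 1947, ∠ = arctan(1947/8) ≈ 89.76°
zero (s+913): 913 + j1947 → |·| = √(913²+1947²) = √4624378 ≈ 2150.4, ∠ = arctan(1947/913) ≈ 64.88°
pole (s+15): 15 + j1947 → |·| = √(15²+1947²) = √3791034 ≈ 1947.1, ∠ = arctan(1947/15) ≈ 89.56°
pole (s+144): 144 + j1947 → |·| = √(144²+1947²) = √3811545 ≈ 1952.3, ∠ = arctan(1947/144) ≈ 85.77°
pole (s+1000): 1000 + j1947 → |·| = √(1000²+1947²) = √4790809 ≈ 2188.8, ∠ = arctan(1947/1000) ≈ 62.81°
|T| = 10 · 4.1868e+06 / 8.3203e+09 ≈ 0.005032
Gain = 20 log₁₀(0.005032) ≈ -45.97 dB

-46.0 dB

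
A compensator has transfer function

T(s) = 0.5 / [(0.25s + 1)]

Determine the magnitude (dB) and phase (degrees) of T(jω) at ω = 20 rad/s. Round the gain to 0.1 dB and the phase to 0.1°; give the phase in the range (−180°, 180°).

-20.2 dB, -78.7°

At ω = 20 rad/s:
pole (1 + j20·0.25) = 1 + j5 → |·| ≈ 5.099, ∠ ≈ 78.69°
|T| = 0.5 · 1 / (5.099) ≈ 0.098058
Gain = 20 log₁₀(0.098058) ≈ -20.17 dB
∠T = (0°) − (78.69°) = -78.69°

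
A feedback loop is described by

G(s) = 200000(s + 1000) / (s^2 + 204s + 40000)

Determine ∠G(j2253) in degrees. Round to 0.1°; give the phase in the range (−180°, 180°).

At s = jω = j2253:
zero (s+1000): 1000 + j2253 → |·| = √(1000²+2253²) = √6076009 ≈ 2465, ∠ = arctan(2253/1000) ≈ 66.07°
quadratic: (j2253)² + 204·j2253 + 40000 = -5036009 + j459612 → |·| ≈ 5.0569e+06, ∠ ≈ 174.79°
∠G = 66.07° − 174.79° = -108.72°

-108.7°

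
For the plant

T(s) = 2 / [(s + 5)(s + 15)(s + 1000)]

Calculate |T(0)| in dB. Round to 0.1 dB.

-91.5 dB

T(0) = 2 / (5·15·1000) ≈ 2.6667e-05
20 log₁₀(2.6667e-05) ≈ -91.48 dB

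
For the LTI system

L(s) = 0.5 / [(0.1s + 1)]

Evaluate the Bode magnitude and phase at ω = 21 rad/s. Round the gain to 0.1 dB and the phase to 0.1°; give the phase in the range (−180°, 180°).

-13.4 dB, -64.5°

At ω = 21 rad/s:
pole (1 + j21·0.1) = 1 + j2.1 → |·| ≈ 2.3259, ∠ ≈ 64.54°
|L| = 0.5 · 1 / (2.3259) ≈ 0.21497
Gain = 20 log₁₀(0.21497) ≈ -13.35 dB
∠L = (0°) − (64.54°) = -64.54°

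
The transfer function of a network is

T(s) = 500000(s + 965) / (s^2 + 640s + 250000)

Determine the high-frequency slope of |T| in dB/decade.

-20 dB/decade

Each pole contributes −20 dB/decade at high frequency; each zero contributes +20 dB/decade.
Net: 1 zero(s) − 2 pole(s) → -20 dB/decade.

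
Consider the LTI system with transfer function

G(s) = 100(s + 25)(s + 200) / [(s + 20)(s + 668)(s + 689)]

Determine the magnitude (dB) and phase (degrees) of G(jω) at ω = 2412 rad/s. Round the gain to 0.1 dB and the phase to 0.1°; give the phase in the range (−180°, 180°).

At s = jω = j2412:
zero (s+25): 25 + j2412 → |·| = √(25²+2412²) = √5818369 ≈ 2412.1, ∠ = arctan(2412/25) ≈ 89.41°
zero (s+200): 200 + j2412 → |·| = √(200²+2412²) = √5857744 ≈ 2420.3, ∠ = arctan(2412/200) ≈ 85.26°
pole (s+20): 20 + j2412 → |·| = √(20²+2412²) = √5818144 ≈ 2412.1, ∠ = arctan(2412/20) ≈ 89.52°
pole (s+668): 668 + j2412 → |·| = √(668²+2412²) = √6263968 ≈ 2502.8, ∠ = arctan(2412/668) ≈ 74.52°
pole (s+689): 689 + j2412 → |·| = √(689²+2412²) = √6292465 ≈ 2508.5, ∠ = arctan(2412/689) ≈ 74.06°
|G| = 100 · 5.838e+06 / 1.5144e+10 ≈ 0.03855
Gain = 20 log₁₀(0.03855) ≈ -28.28 dB
∠G = 174.67° − 238.10° = -63.43°

-28.3 dB, -63.4°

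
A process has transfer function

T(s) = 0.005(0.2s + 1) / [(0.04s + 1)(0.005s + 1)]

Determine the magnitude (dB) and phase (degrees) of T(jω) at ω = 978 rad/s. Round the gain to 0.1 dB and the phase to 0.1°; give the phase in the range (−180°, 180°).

At ω = 978 rad/s:
zero (1 + j978·0.2) = 1 + j195.6 → |·| ≈ 195.6, ∠ ≈ 89.71°
pole (1 + j978·0.04) = 1 + j39.12 → |·| ≈ 39.133, ∠ ≈ 88.54°
pole (1 + j978·0.005) = 1 + j4.89 → |·| ≈ 4.9912, ∠ ≈ 78.44°
|T| = 0.005 · 195.6 / (39.133 · 4.9912) ≈ 0.0050072
Gain = 20 log₁₀(0.0050072) ≈ -46.01 dB
∠T = (89.71°) − (88.54° + 78.44°) = -77.27°

-46.0 dB, -77.3°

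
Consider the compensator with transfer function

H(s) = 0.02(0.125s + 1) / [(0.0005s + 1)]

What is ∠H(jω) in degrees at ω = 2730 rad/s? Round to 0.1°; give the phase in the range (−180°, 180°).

36.1°

At ω = 2730 rad/s:
zero (1 + j2730·0.125) = 1 + j341.25 → |·| ≈ 341.25, ∠ ≈ 89.83°
pole (1 + j2730·0.0005) = 1 + j1.365 → |·| ≈ 1.6921, ∠ ≈ 53.77°
∠H = (89.83°) − (53.77°) = 36.06°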